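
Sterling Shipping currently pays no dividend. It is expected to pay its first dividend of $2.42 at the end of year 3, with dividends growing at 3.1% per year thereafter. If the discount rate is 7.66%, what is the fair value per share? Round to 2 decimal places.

Deferred-dividend DDM. At t=2 the remaining stream is a growing perpetuity with first payment D_3 = 2.42.
V_2 = D_3/(r−g) = 2.42/(0.0766−0.031) = 53.0702
P₀ = V_2/(1+r)^2 = 53.0702/(1+0.0766)^2 = 45.7870

$45.79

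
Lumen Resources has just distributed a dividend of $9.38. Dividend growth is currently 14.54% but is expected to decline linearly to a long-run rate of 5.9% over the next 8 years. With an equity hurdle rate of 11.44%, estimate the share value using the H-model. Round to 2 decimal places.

$237.82

H-model: P₀ = D₀[(1+g_L) + H(g_S−g_L)]/(r−g_L), with H = 8/2 = 4.
P₀ = 9.38 × [(1+0.059) + 4×(0.1454−0.059)] / (0.1144−0.059)
   = 9.38 × 1.4046 / 0.0554 = 237.8186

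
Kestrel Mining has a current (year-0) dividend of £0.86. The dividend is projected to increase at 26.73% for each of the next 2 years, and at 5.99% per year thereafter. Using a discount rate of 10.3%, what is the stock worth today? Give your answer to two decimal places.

£30.04

Two-stage DDM. Project D₁…D_2 at 0.2673, terminal growth 0.0599, discount at r = 0.103.
D_1 = 1.0899
D_2 = 1.3812
Terminal value at t=2: TV = D_3/(r−g) = 1.4639/(0.103−0.0599) = 33.9660
P₀ = 1.0899/(1+0.103)^1 + 1.3812/(1+0.103)^2 + 33.9660/(1+0.103)^2 = 30.0420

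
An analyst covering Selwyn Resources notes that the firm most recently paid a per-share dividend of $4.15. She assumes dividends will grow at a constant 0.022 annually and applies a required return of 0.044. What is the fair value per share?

Gordon growth model: P₀ = D₁/(r − g). D₁ = 4.15 × (1 + 0.022) = 4.2413.
P₀ = 4.2413 / (0.044 − 0.022) = 4.2413 / 0.022 = 192.7864

$192.79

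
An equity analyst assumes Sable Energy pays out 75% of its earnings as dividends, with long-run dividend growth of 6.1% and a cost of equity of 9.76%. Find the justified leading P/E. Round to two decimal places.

Justified leading P/E = b/(r−g) = 0.75/(0.0976−0.061) = 20.4918

20.49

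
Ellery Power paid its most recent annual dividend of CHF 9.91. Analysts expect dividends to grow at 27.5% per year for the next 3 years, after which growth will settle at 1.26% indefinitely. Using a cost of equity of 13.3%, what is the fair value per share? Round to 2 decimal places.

CHF 156.60

Two-stage DDM. Project D₁…D_3 at 0.275, terminal growth 0.0126, discount at r = 0.133.
D_1 = 12.6352
D_2 = 16.1099
D_3 = 20.5402
Terminal value at t=3: TV = D_4/(r−g) = 20.7990/(0.133−0.0126) = 172.7490
P₀ = 12.6352/(1+0.133)^1 + 16.1099/(1+0.133)^2 + 20.5402/(1+0.133)^3 + 172.7490/(1+0.133)^3 = 156.5996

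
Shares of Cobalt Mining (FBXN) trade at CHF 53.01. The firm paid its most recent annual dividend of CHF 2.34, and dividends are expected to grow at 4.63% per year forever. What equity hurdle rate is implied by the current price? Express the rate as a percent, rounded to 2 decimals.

9.25%

Rearranging the constant-growth DDM: r = D₁/P₀ + g.
D₁ = 2.34 × (1 + 0.0463) = 2.4483.
r = 2.4483 / 53.01 + 0.0463 = 0.04619 + 0.0463 = 0.09249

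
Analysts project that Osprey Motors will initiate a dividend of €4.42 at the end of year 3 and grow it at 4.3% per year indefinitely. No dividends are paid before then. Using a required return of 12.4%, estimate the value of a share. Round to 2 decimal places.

€43.19

Deferred-dividend DDM. At t=2 the remaining stream is a growing perpetuity with first payment D_3 = 4.42.
V_2 = D_3/(r−g) = 4.42/(0.124−0.043) = 54.5679
P₀ = V_2/(1+r)^2 = 54.5679/(1+0.124)^2 = 43.1921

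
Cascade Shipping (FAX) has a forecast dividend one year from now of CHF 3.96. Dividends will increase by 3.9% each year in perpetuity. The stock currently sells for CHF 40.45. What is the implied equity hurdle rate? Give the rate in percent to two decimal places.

13.69%

Rearranging the constant-growth DDM: r = D₁/P₀ + g.
r = 3.9600 / 40.45 + 0.039 = 0.09790 + 0.039 = 0.13690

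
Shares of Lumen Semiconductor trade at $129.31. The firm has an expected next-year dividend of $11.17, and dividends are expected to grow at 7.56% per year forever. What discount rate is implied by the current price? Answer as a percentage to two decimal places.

Rearranging the constant-growth DDM: r = D₁/P₀ + g.
r = 11.1700 / 129.31 + 0.0756 = 0.08638 + 0.0756 = 0.16198

16.20%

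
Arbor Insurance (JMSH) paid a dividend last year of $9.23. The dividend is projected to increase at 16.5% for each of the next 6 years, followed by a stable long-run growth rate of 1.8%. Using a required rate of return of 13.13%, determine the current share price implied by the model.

$160.35

Two-stage DDM. Project D₁…D_6 at 0.165, terminal growth 0.018, discount at r = 0.1313.
D_1 = 10.7530
D_2 = 12.5272
D_3 = 14.5942
D_4 = 17.0022
D_5 = 19.8076
D_6 = 23.0758
Terminal value at t=6: TV = D_7/(r−g) = 23.4912/(0.1313−0.018) = 207.3362
P₀ = 10.7530/(1+0.1313)^1 + 12.5272/(1+0.1313)^2 + 14.5942/(1+0.1313)^3 + 17.0022/(1+0.1313)^4 + 19.8076/(1+0.1313)^5 + 23.0758/(1+0.1313)^6 + 207.3362/(1+0.1313)^6 = 160.3521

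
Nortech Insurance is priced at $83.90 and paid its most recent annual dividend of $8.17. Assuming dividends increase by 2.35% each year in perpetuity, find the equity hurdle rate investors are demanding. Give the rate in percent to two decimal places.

Rearranging the constant-growth DDM: r = D₁/P₀ + g.
D₁ = 8.17 × (1 + 0.0235) = 8.3620.
r = 8.3620 / 83.90 + 0.0235 = 0.09967 + 0.0235 = 0.12317

12.32%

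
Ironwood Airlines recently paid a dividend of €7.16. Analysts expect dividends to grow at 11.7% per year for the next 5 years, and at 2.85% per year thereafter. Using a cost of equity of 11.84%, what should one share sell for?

Two-stage DDM. Project D₁…D_5 at 0.117, terminal growth 0.0285, discount at r = 0.1184.
D_1 = 7.9977
D_2 = 8.9335
D_3 = 9.9787
D_4 = 11.1462
D_5 = 12.4503
Terminal value at t=5: TV = D_6/(r−g) = 12.8051/(0.1184−0.0285) = 142.4372
P₀ = 7.9977/(1+0.1184)^1 + 8.9335/(1+0.1184)^2 + 9.9787/(1+0.1184)^3 + 11.1462/(1+0.1184)^4 + 12.4503/(1+0.1184)^5 + 142.4372/(1+0.1184)^5 = 117.0683

€117.07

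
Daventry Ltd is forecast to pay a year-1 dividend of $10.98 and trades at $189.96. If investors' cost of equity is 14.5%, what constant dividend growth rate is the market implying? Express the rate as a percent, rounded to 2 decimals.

8.72%

From P₀ = D₁/(r − g), the implied growth is g = r − D₁/P₀.
g = 0.145 − 10.98/189.96 = 0.145 − 0.05780 = 0.08720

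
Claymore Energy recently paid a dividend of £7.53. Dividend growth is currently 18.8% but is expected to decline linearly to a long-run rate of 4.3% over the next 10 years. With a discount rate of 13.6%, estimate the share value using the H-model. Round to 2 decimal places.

H-model: P₀ = D₀[(1+g_L) + H(g_S−g_L)]/(r−g_L), with H = 10/2 = 5.
P₀ = 7.53 × [(1+0.043) + 5×(0.188−0.043)] / (0.136−0.043)
   = 7.53 × 1.7680 / 0.093 = 143.1510

£143.15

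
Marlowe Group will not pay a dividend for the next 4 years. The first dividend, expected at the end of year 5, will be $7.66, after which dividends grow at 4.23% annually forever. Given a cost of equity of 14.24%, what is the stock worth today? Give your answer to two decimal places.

Deferred-dividend DDM. At t=4 the remaining stream is a growing perpetuity with first payment D_5 = 7.66.
V_4 = D_5/(r−g) = 7.66/(0.1424−0.0423) = 76.5235
P₀ = V_4/(1+r)^4 = 76.5235/(1+0.1424)^4 = 44.9285

$44.93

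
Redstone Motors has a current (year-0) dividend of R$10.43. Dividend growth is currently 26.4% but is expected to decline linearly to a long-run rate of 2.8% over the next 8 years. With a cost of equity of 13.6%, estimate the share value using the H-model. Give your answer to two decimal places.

R$190.44

H-model: P₀ = D₀[(1+g_L) + H(g_S−g_L)]/(r−g_L), with H = 8/2 = 4.
P₀ = 10.43 × [(1+0.028) + 4×(0.264−0.028)] / (0.136−0.028)
   = 10.43 × 1.9720 / 0.108 = 190.4441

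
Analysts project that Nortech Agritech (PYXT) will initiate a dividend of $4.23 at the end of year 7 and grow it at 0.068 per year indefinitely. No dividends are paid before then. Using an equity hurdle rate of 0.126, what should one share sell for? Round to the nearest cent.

$35.78

Deferred-dividend DDM. At t=6 the remaining stream is a growing perpetuity with first payment D_7 = 4.23.
V_6 = D_7/(r−g) = 4.23/(0.126−0.068) = 72.9310
P₀ = V_6/(1+r)^6 = 72.9310/(1+0.126)^6 = 35.7834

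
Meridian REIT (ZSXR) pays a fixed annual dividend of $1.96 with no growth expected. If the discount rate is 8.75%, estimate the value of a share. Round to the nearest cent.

Zero-growth DDM (perpetuity): P₀ = D/r = 1.96 / 0.0875 = 22.4000

$22.40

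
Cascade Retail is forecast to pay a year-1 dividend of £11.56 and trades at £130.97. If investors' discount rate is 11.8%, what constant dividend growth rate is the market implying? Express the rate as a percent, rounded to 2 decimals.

2.97%

From P₀ = D₁/(r − g), the implied growth is g = r − D₁/P₀.
g = 0.118 − 11.56/130.97 = 0.118 − 0.08826 = 0.02974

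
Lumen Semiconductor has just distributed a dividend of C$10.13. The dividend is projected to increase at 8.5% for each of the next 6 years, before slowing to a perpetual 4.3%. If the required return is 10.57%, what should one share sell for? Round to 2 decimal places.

C$207.37

Two-stage DDM. Project D₁…D_6 at 0.085, terminal growth 0.043, discount at r = 0.1057.
D_1 = 10.9911
D_2 = 11.9253
D_3 = 12.9389
D_4 = 14.0387
D_5 = 15.2320
D_6 = 16.5268
Terminal value at t=6: TV = D_7/(r−g) = 17.2374/(0.1057−0.043) = 274.9189
P₀ = 10.9911/(1+0.1057)^1 + 11.9253/(1+0.1057)^2 + 12.9389/(1+0.1057)^3 + 14.0387/(1+0.1057)^4 + 15.2320/(1+0.1057)^5 + 16.5268/(1+0.1057)^6 + 274.9189/(1+0.1057)^6 = 207.3655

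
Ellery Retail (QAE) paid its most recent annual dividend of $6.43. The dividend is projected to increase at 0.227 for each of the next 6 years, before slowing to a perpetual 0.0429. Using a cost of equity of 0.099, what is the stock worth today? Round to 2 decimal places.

$289.25

Two-stage DDM. Project D₁…D_6 at 0.227, terminal growth 0.0429, discount at r = 0.099.
D_1 = 7.8896
D_2 = 9.6806
D_3 = 11.8780
D_4 = 14.5744
D_5 = 17.8827
D_6 = 21.9421
Terminal value at t=6: TV = D_7/(r−g) = 22.8834/(0.099−0.0429) = 407.9042
P₀ = 7.8896/(1+0.099)^1 + 9.6806/(1+0.099)^2 + 11.8780/(1+0.099)^3 + 14.5744/(1+0.099)^4 + 17.8827/(1+0.099)^5 + 21.9421/(1+0.099)^6 + 407.9042/(1+0.099)^6 = 289.2523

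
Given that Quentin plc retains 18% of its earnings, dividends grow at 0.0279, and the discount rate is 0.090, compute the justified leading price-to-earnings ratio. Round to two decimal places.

Payout ratio b = 1 − 0.18 = 0.82.
Justified leading P/E = b/(r−g) = 0.82/(0.09−0.0279) = 13.2045

13.20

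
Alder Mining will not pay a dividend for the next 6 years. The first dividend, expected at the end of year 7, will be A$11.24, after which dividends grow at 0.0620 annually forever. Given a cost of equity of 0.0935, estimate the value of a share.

Deferred-dividend DDM. At t=6 the remaining stream is a growing perpetuity with first payment D_7 = 11.24.
V_6 = D_7/(r−g) = 11.24/(0.0935−0.062) = 356.8254
P₀ = V_6/(1+r)^6 = 356.8254/(1+0.0935)^6 = 208.7099

A$208.71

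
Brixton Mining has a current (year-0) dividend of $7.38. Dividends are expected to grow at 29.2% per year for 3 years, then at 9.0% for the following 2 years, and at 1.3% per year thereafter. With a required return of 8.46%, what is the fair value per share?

$235.13

Three-stage DDM. Project D₁…D_5; terminal Gordon value at t=5 with g = 0.013; discount at r = 0.0846.
D_1 = 9.5350
D_2 = 12.3192
D_3 = 15.9164
D_4 = 17.3488
D_5 = 18.9102
TV_5 = 19.1561/(0.0846−0.013) = 267.5428
P₀ = Σ Dₜ/(1+r)ᵗ + TV_5/(1+r)^5 = 235.1312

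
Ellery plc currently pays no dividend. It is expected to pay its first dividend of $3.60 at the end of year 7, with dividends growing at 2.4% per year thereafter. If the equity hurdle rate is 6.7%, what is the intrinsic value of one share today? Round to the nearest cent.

Deferred-dividend DDM. At t=6 the remaining stream is a growing perpetuity with first payment D_7 = 3.60.
V_6 = D_7/(r−g) = 3.60/(0.067−0.024) = 83.7209
P₀ = V_6/(1+r)^6 = 83.7209/(1+0.067)^6 = 56.7345

$56.73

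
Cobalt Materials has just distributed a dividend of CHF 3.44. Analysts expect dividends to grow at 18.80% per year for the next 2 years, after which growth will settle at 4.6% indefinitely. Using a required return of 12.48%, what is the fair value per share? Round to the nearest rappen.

Two-stage DDM. Project D₁…D_2 at 0.188, terminal growth 0.046, discount at r = 0.1248.
D_1 = 4.0867
D_2 = 4.8550
Terminal value at t=2: TV = D_3/(r−g) = 5.0784/(0.1248−0.046) = 64.4461
P₀ = 4.0867/(1+0.1248)^1 + 4.8550/(1+0.1248)^2 + 64.4461/(1+0.1248)^2 = 58.4092

CHF 58.41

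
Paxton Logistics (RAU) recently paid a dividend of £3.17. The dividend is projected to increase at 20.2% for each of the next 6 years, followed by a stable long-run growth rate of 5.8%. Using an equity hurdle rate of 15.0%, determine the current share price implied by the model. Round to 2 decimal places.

Two-stage DDM. Project D₁…D_6 at 0.202, terminal growth 0.058, discount at r = 0.15.
D_1 = 3.8103
D_2 = 4.5800
D_3 = 5.5052
D_4 = 6.6172
D_5 = 7.9539
D_6 = 9.5606
Terminal value at t=6: TV = D_7/(r−g) = 10.1151/(0.15−0.058) = 109.9471
P₀ = 3.8103/(1+0.15)^1 + 4.5800/(1+0.15)^2 + 5.5052/(1+0.15)^3 + 6.6172/(1+0.15)^4 + 7.9539/(1+0.15)^5 + 9.5606/(1+0.15)^6 + 109.9471/(1+0.15)^6 = 69.8007

£69.80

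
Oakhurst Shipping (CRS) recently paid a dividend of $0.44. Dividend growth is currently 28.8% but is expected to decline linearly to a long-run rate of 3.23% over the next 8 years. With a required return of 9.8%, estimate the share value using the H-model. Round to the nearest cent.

$13.76

H-model: P₀ = D₀[(1+g_L) + H(g_S−g_L)]/(r−g_L), with H = 8/2 = 4.
P₀ = 0.44 × [(1+0.0323) + 4×(0.288−0.0323)] / (0.098−0.0323)
   = 0.44 × 2.0551 / 0.0657 = 13.7632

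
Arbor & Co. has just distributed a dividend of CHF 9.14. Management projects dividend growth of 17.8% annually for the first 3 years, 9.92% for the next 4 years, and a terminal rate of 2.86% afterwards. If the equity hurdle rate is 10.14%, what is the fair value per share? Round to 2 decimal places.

Three-stage DDM. Project D₁…D_7; terminal Gordon value at t=7 with g = 0.0286; discount at r = 0.1014.
D_1 = 10.7669
D_2 = 12.6834
D_3 = 14.9411
D_4 = 16.4232
D_5 = 18.0524
D_6 = 19.8432
D_7 = 21.8117
TV_7 = 22.4355/(0.1014−0.0286) = 308.1797
P₀ = Σ Dₜ/(1+r)ᵗ + TV_7/(1+r)^7 = 232.6650

CHF 232.66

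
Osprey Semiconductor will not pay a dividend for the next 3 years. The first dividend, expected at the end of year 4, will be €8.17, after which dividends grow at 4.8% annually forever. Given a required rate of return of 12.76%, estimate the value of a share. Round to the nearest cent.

€71.59

Deferred-dividend DDM. At t=3 the remaining stream is a growing perpetuity with first payment D_4 = 8.17.
V_3 = D_4/(r−g) = 8.17/(0.1276−0.048) = 102.6382
P₀ = V_3/(1+r)^3 = 102.6382/(1+0.1276)^3 = 71.5886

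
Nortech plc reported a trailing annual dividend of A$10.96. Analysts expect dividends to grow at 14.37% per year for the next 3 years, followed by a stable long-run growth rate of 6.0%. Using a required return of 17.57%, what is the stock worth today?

A$123.56

Two-stage DDM. Project D₁…D_3 at 0.1437, terminal growth 0.06, discount at r = 0.1757.
D_1 = 12.5350
D_2 = 14.3362
D_3 = 16.3963
Terminal value at t=3: TV = D_4/(r−g) = 17.3801/(0.1757−0.06) = 150.2171
P₀ = 12.5350/(1+0.1757)^1 + 14.3362/(1+0.1757)^2 + 16.3963/(1+0.1757)^3 + 150.2171/(1+0.1757)^3 = 123.5560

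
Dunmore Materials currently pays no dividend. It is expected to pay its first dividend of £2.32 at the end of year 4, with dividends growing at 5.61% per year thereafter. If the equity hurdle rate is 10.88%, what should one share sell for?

£32.29

Deferred-dividend DDM. At t=3 the remaining stream is a growing perpetuity with first payment D_4 = 2.32.
V_3 = D_4/(r−g) = 2.32/(0.1088−0.0561) = 44.0228
P₀ = V_3/(1+r)^3 = 44.0228/(1+0.1088)^3 = 32.2937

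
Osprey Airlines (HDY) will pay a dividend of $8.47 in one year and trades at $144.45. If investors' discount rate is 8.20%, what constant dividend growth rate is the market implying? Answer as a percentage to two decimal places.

From P₀ = D₁/(r − g), the implied growth is g = r − D₁/P₀.
g = 0.082 − 8.47/144.45 = 0.082 − 0.05864 = 0.02336

2.34%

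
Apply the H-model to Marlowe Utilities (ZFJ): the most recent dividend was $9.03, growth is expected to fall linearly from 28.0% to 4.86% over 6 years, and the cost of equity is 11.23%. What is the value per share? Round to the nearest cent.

$247.06

H-model: P₀ = D₀[(1+g_L) + H(g_S−g_L)]/(r−g_L), with H = 6/2 = 3.
P₀ = 9.03 × [(1+0.0486) + 3×(0.28−0.0486)] / (0.1123−0.0486)
   = 9.03 × 1.7428 / 0.0637 = 247.0563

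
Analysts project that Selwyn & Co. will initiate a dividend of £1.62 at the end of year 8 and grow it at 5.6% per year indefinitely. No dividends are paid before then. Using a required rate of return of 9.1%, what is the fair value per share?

£25.16

Deferred-dividend DDM. At t=7 the remaining stream is a growing perpetuity with first payment D_8 = 1.62.
V_7 = D_8/(r−g) = 1.62/(0.091−0.056) = 46.2857
P₀ = V_7/(1+r)^7 = 46.2857/(1+0.091)^7 = 25.1579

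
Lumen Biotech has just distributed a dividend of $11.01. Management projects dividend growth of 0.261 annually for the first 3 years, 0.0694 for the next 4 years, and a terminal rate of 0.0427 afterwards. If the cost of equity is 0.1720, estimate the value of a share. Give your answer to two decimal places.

Three-stage DDM. Project D₁…D_7; terminal Gordon value at t=7 with g = 0.0427; discount at r = 0.172.
D_1 = 13.8836
D_2 = 17.5072
D_3 = 22.0766
D_4 = 23.6087
D_5 = 25.2472
D_6 = 26.9993
D_7 = 28.8731
TV_7 = 30.1060/(0.172−0.0427) = 232.8382
P₀ = Σ Dₜ/(1+r)ᵗ + TV_7/(1+r)^7 = 158.8186

$158.82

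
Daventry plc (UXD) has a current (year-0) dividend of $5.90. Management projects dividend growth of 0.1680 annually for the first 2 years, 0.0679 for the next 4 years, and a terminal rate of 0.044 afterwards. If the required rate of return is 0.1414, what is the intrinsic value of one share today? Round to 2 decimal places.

$83.94

Three-stage DDM. Project D₁…D_6; terminal Gordon value at t=6 with g = 0.044; discount at r = 0.1414.
D_1 = 6.8912
D_2 = 8.0489
D_3 = 8.5954
D_4 = 9.1791
D_5 = 9.8023
D_6 = 10.4679
TV_6 = 10.9285/(0.1414−0.044) = 112.2023
P₀ = Σ Dₜ/(1+r)ᵗ + TV_6/(1+r)^6 = 83.9409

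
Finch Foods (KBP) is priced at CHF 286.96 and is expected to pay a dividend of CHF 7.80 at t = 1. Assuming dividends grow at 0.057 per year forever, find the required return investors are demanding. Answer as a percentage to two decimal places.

Rearranging the constant-growth DDM: r = D₁/P₀ + g.
r = 7.8000 / 286.96 + 0.057 = 0.02718 + 0.057 = 0.08418

8.42%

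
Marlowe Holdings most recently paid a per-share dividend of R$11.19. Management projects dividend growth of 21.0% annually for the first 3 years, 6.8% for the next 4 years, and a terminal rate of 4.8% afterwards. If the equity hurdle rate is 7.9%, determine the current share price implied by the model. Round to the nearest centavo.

R$615.99

Three-stage DDM. Project D₁…D_7; terminal Gordon value at t=7 with g = 0.048; discount at r = 0.079.
D_1 = 13.5399
D_2 = 16.3833
D_3 = 19.8238
D_4 = 21.1718
D_5 = 22.6115
D_6 = 24.1490
D_7 = 25.7912
TV_7 = 27.0292/(0.079−0.048) = 871.9083
P₀ = Σ Dₜ/(1+r)ᵗ + TV_7/(1+r)^7 = 615.9907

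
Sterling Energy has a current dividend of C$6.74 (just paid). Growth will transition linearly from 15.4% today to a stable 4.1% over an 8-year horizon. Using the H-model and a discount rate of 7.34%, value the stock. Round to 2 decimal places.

H-model: P₀ = D₀[(1+g_L) + H(g_S−g_L)]/(r−g_L), with H = 8/2 = 4.
P₀ = 6.74 × [(1+0.041) + 4×(0.154−0.041)] / (0.0734−0.041)
   = 6.74 × 1.4930 / 0.0324 = 310.5809

C$310.58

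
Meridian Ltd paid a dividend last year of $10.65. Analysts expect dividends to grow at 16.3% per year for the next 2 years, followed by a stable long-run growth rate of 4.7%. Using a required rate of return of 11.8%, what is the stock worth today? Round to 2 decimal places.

$192.55

Two-stage DDM. Project D₁…D_2 at 0.163, terminal growth 0.047, discount at r = 0.118.
D_1 = 12.3860
D_2 = 14.4049
Terminal value at t=2: TV = D_3/(r−g) = 15.0819/(0.118−0.047) = 212.4210
P₀ = 12.3860/(1+0.118)^1 + 14.4049/(1+0.118)^2 + 212.4210/(1+0.118)^2 = 192.5504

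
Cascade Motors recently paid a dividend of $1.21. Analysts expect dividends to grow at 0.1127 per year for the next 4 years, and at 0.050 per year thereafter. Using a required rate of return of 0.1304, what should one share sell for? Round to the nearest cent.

$19.49

Two-stage DDM. Project D₁…D_4 at 0.1127, terminal growth 0.05, discount at r = 0.1304.
D_1 = 1.3464
D_2 = 1.4981
D_3 = 1.6669
D_4 = 1.8548
Terminal value at t=4: TV = D_5/(r−g) = 1.9475/(0.1304−0.05) = 24.2232
P₀ = 1.3464/(1+0.1304)^1 + 1.4981/(1+0.1304)^2 + 1.6669/(1+0.1304)^3 + 1.8548/(1+0.1304)^4 + 24.2232/(1+0.1304)^4 = 19.4890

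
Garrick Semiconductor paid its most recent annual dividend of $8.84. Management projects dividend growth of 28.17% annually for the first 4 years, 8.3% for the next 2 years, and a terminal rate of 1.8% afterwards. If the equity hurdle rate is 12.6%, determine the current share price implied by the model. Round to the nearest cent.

Three-stage DDM. Project D₁…D_6; terminal Gordon value at t=6 with g = 0.018; discount at r = 0.126.
D_1 = 11.3302
D_2 = 14.5220
D_3 = 18.6128
D_4 = 23.8560
D_5 = 25.8361
D_6 = 27.9805
TV_6 = 28.4841/(0.126−0.018) = 263.7417
P₀ = Σ Dₜ/(1+r)ᵗ + TV_6/(1+r)^6 = 206.8004

$206.80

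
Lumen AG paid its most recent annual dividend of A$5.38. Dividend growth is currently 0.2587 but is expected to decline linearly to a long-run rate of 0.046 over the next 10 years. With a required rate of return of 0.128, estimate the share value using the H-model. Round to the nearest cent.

H-model: P₀ = D₀[(1+g_L) + H(g_S−g_L)]/(r−g_L), with H = 10/2 = 5.
P₀ = 5.38 × [(1+0.046) + 5×(0.2587−0.046)] / (0.128−0.046)
   = 5.38 × 2.1095 / 0.082 = 138.4038

A$138.40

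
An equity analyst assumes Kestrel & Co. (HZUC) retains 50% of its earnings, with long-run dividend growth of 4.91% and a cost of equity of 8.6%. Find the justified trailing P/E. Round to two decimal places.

14.22

Payout ratio b = 1 − 0.50 = 0.50.
Justified trailing P/E = b(1+g)/(r−g) = 0.50×(1+0.0491)/(0.086−0.0491) = 14.2154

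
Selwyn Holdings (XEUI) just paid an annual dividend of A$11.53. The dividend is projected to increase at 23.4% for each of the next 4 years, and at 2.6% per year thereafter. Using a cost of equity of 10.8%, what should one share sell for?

Two-stage DDM. Project D₁…D_4 at 0.234, terminal growth 0.026, discount at r = 0.108.
D_1 = 14.2280
D_2 = 17.5574
D_3 = 21.6658
D_4 = 26.7356
Terminal value at t=4: TV = D_5/(r−g) = 27.4307/(0.108−0.026) = 334.5211
P₀ = 14.2280/(1+0.108)^1 + 17.5574/(1+0.108)^2 + 21.6658/(1+0.108)^3 + 26.7356/(1+0.108)^4 + 334.5211/(1+0.108)^4 = 282.7642

A$282.76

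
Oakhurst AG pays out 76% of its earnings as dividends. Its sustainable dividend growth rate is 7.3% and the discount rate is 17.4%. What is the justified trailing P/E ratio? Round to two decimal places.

8.07

Justified trailing P/E = b(1+g)/(r−g) = 0.76×(1+0.073)/(0.174−0.073) = 8.0741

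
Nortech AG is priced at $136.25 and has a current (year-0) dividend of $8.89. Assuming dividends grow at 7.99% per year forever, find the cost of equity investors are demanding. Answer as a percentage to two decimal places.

Rearranging the constant-growth DDM: r = D₁/P₀ + g.
D₁ = 8.89 × (1 + 0.0799) = 9.6003.
r = 9.6003 / 136.25 + 0.0799 = 0.07046 + 0.0799 = 0.15036

15.04%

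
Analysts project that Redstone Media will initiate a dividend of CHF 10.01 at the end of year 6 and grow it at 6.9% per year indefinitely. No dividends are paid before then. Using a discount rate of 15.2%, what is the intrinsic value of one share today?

Deferred-dividend DDM. At t=5 the remaining stream is a growing perpetuity with first payment D_6 = 10.01.
V_5 = D_6/(r−g) = 10.01/(0.152−0.069) = 120.6024
P₀ = V_5/(1+r)^5 = 120.6024/(1+0.152)^5 = 59.4420

CHF 59.44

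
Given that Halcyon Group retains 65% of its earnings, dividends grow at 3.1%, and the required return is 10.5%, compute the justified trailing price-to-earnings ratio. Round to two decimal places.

4.88

Payout ratio b = 1 − 0.65 = 0.35.
Justified trailing P/E = b(1+g)/(r−g) = 0.35×(1+0.031)/(0.105−0.031) = 4.8764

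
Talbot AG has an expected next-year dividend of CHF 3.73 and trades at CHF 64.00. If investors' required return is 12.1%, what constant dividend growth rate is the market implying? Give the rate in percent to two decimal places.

6.27%

From P₀ = D₁/(r − g), the implied growth is g = r − D₁/P₀.
g = 0.121 − 3.73/64.00 = 0.121 − 0.05828 = 0.06272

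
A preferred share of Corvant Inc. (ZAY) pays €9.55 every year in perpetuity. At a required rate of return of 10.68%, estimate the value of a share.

Zero-growth DDM (perpetuity): P₀ = D/r = 9.55 / 0.1068 = 89.4195

€89.42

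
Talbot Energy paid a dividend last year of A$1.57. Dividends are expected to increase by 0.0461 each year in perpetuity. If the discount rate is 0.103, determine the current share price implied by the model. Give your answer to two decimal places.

Gordon growth model: P₀ = D₁/(r − g). D₁ = 1.57 × (1 + 0.0461) = 1.6424.
P₀ = 1.6424 / (0.103 − 0.0461) = 1.6424 / 0.0569 = 28.8643

A$28.86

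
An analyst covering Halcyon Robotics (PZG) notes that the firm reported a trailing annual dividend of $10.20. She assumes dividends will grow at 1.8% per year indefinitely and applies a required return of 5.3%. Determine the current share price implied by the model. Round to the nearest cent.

Gordon growth model: P₀ = D₁/(r − g). D₁ = 10.20 × (1 + 0.018) = 10.3836.
P₀ = 10.3836 / (0.053 − 0.018) = 10.3836 / 0.035 = 296.6743

$296.67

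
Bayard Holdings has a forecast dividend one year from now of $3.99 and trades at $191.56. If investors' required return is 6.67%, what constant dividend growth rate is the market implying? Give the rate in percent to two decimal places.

From P₀ = D₁/(r − g), the implied growth is g = r − D₁/P₀.
g = 0.0667 − 3.99/191.56 = 0.0667 − 0.02083 = 0.04587

4.59%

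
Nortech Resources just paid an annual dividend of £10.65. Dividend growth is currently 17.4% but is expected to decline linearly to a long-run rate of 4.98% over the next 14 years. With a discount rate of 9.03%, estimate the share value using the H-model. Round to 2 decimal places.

£504.68

H-model: P₀ = D₀[(1+g_L) + H(g_S−g_L)]/(r−g_L), with H = 14/2 = 7.
P₀ = 10.65 × [(1+0.0498) + 7×(0.174−0.0498)] / (0.0903−0.0498)
   = 10.65 × 1.9192 / 0.0405 = 504.6785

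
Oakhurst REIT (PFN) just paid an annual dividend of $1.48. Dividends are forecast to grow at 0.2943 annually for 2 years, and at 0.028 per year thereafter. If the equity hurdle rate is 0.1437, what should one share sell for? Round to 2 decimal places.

Two-stage DDM. Project D₁…D_2 at 0.2943, terminal growth 0.028, discount at r = 0.1437.
D_1 = 1.9156
D_2 = 2.4793
Terminal value at t=2: TV = D_3/(r−g) = 2.5487/(0.1437−0.028) = 22.0288
P₀ = 1.9156/(1+0.1437)^1 + 2.4793/(1+0.1437)^2 + 22.0288/(1+0.1437)^2 = 20.4113

$20.41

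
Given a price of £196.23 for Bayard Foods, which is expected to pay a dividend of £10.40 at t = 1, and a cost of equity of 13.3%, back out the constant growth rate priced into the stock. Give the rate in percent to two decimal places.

8.00%

From P₀ = D₁/(r − g), the implied growth is g = r − D₁/P₀.
g = 0.133 − 10.40/196.23 = 0.133 − 0.05300 = 0.08000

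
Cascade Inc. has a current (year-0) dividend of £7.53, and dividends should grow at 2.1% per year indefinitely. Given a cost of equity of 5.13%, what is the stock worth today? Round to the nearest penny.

£253.73

Gordon growth model: P₀ = D₁/(r − g). D₁ = 7.53 × (1 + 0.021) = 7.6881.
P₀ = 7.6881 / (0.0513 − 0.021) = 7.6881 / 0.0303 = 253.7337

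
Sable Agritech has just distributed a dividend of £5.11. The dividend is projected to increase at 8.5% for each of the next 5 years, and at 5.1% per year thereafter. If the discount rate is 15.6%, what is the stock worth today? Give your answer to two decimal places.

£58.47

Two-stage DDM. Project D₁…D_5 at 0.085, terminal growth 0.051, discount at r = 0.156.
D_1 = 5.5444
D_2 = 6.0156
D_3 = 6.5269
D_4 = 7.0817
D_5 = 7.6837
Terminal value at t=5: TV = D_6/(r−g) = 8.0756/(0.156−0.051) = 76.9100
P₀ = 5.5444/(1+0.156)^1 + 6.0156/(1+0.156)^2 + 6.5269/(1+0.156)^3 + 7.0817/(1+0.156)^4 + 7.6837/(1+0.156)^5 + 76.9100/(1+0.156)^5 = 58.4663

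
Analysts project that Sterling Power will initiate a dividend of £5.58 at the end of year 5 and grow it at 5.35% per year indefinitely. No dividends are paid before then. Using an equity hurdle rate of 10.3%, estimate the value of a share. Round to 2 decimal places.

£76.16

Deferred-dividend DDM. At t=4 the remaining stream is a growing perpetuity with first payment D_5 = 5.58.
V_4 = D_5/(r−g) = 5.58/(0.103−0.0535) = 112.7273
P₀ = V_4/(1+r)^4 = 112.7273/(1+0.103)^4 = 76.1600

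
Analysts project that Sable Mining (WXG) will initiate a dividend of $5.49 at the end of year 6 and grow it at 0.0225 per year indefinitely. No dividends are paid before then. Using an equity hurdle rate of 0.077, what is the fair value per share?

$69.52

Deferred-dividend DDM. At t=5 the remaining stream is a growing perpetuity with first payment D_6 = 5.49.
V_5 = D_6/(r−g) = 5.49/(0.077−0.0225) = 100.7339
P₀ = V_5/(1+r)^5 = 100.7339/(1+0.077)^5 = 69.5180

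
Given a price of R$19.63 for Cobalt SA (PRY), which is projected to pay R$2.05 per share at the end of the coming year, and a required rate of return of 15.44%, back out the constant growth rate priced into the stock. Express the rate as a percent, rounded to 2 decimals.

5.00%

From P₀ = D₁/(r − g), the implied growth is g = r − D₁/P₀.
g = 0.1544 − 2.05/19.63 = 0.1544 − 0.10443 = 0.04997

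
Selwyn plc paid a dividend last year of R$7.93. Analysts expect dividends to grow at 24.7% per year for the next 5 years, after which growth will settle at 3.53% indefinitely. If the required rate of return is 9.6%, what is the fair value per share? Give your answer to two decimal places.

R$317.26

Two-stage DDM. Project D₁…D_5 at 0.247, terminal growth 0.0353, discount at r = 0.096.
D_1 = 9.8887
D_2 = 12.3312
D_3 = 15.3770
D_4 = 19.1752
D_5 = 23.9114
Terminal value at t=5: TV = D_6/(r−g) = 24.7555/(0.096−0.0353) = 407.8336
P₀ = 9.8887/(1+0.096)^1 + 12.3312/(1+0.096)^2 + 15.3770/(1+0.096)^3 + 19.1752/(1+0.096)^4 + 23.9114/(1+0.096)^5 + 407.8336/(1+0.096)^5 = 317.2647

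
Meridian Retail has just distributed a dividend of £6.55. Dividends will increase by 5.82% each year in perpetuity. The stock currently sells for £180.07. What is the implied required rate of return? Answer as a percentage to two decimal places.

9.67%

Rearranging the constant-growth DDM: r = D₁/P₀ + g.
D₁ = 6.55 × (1 + 0.0582) = 6.9312.
r = 6.9312 / 180.07 + 0.0582 = 0.03849 + 0.0582 = 0.09669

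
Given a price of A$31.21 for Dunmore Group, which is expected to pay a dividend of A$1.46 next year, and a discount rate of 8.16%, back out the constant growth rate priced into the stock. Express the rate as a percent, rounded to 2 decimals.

From P₀ = D₁/(r − g), the implied growth is g = r − D₁/P₀.
g = 0.0816 − 1.46/31.21 = 0.0816 − 0.04678 = 0.03482

3.48%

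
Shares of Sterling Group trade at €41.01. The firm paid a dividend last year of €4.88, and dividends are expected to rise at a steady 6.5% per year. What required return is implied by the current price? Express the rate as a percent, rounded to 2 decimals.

Rearranging the constant-growth DDM: r = D₁/P₀ + g.
D₁ = 4.88 × (1 + 0.065) = 5.1972.
r = 5.1972 / 41.01 + 0.065 = 0.12673 + 0.065 = 0.19173

19.17%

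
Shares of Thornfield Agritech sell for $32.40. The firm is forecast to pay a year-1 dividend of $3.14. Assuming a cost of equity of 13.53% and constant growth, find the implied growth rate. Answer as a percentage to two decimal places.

From P₀ = D₁/(r − g), the implied growth is g = r − D₁/P₀.
g = 0.1353 − 3.14/32.40 = 0.1353 − 0.09691 = 0.03839

3.84%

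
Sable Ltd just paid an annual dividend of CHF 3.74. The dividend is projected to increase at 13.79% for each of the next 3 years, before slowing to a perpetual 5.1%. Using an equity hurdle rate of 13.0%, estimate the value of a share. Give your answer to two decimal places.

Two-stage DDM. Project D₁…D_3 at 0.1379, terminal growth 0.051, discount at r = 0.13.
D_1 = 4.2557
D_2 = 4.8426
D_3 = 5.5104
Terminal value at t=3: TV = D_4/(r−g) = 5.7914/(0.13−0.051) = 73.3094
P₀ = 4.2557/(1+0.13)^1 + 4.8426/(1+0.13)^2 + 5.5104/(1+0.13)^3 + 73.3094/(1+0.13)^3 = 62.1847

CHF 62.18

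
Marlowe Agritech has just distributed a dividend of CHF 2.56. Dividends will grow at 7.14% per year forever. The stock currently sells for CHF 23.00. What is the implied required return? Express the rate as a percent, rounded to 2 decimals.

19.07%

Rearranging the constant-growth DDM: r = D₁/P₀ + g.
D₁ = 2.56 × (1 + 0.0714) = 2.7428.
r = 2.7428 / 23.00 + 0.0714 = 0.11925 + 0.0714 = 0.19065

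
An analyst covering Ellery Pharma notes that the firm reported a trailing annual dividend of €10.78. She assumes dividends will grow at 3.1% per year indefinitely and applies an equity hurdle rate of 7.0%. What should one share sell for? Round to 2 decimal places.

Gordon growth model: P₀ = D₁/(r − g). D₁ = 10.78 × (1 + 0.031) = 11.1142.
P₀ = 11.1142 / (0.07 − 0.031) = 11.1142 / 0.039 = 284.9790

€284.98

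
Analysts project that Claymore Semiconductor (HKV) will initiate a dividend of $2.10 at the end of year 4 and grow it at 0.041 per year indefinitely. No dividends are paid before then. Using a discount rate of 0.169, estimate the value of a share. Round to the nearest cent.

Deferred-dividend DDM. At t=3 the remaining stream is a growing perpetuity with first payment D_4 = 2.10.
V_3 = D_4/(r−g) = 2.10/(0.169−0.041) = 16.4062
P₀ = V_3/(1+r)^3 = 16.4062/(1+0.169)^3 = 10.2699

$10.27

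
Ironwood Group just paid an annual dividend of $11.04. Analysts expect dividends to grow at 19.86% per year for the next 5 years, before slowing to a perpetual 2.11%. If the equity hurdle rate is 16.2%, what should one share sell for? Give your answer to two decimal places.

$154.07

Two-stage DDM. Project D₁…D_5 at 0.1986, terminal growth 0.0211, discount at r = 0.162.
D_1 = 13.2325
D_2 = 15.8605
D_3 = 19.0104
D_4 = 22.7859
D_5 = 27.3112
Terminal value at t=5: TV = D_6/(r−g) = 27.8874/(0.162−0.0211) = 197.9237
P₀ = 13.2325/(1+0.162)^1 + 15.8605/(1+0.162)^2 + 19.0104/(1+0.162)^3 + 22.7859/(1+0.162)^4 + 27.3112/(1+0.162)^5 + 197.9237/(1+0.162)^5 = 154.0661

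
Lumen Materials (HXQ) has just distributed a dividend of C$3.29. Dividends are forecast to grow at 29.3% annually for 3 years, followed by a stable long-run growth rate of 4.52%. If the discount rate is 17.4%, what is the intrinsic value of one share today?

Two-stage DDM. Project D₁…D_3 at 0.293, terminal growth 0.0452, discount at r = 0.174.
D_1 = 4.2540
D_2 = 5.5004
D_3 = 7.1120
Terminal value at t=3: TV = D_4/(r−g) = 7.4335/(0.174−0.0452) = 57.7132
P₀ = 4.2540/(1+0.174)^1 + 5.5004/(1+0.174)^2 + 7.1120/(1+0.174)^3 + 57.7132/(1+0.174)^3 = 47.6769

C$47.68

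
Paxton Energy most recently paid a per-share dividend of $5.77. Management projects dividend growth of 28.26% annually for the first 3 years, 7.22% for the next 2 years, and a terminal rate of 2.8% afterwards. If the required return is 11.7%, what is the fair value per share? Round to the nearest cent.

$132.37

Three-stage DDM. Project D₁…D_5; terminal Gordon value at t=5 with g = 0.028; discount at r = 0.117.
D_1 = 7.4006
D_2 = 9.4920
D_3 = 12.1745
D_4 = 13.0535
D_5 = 13.9959
TV_5 = 14.3878/(0.117−0.028) = 161.6606
P₀ = Σ Dₜ/(1+r)ᵗ + TV_5/(1+r)^5 = 132.3718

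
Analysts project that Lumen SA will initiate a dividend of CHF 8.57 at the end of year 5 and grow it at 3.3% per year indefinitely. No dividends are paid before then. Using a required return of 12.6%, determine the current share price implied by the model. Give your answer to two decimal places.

CHF 57.33

Deferred-dividend DDM. At t=4 the remaining stream is a growing perpetuity with first payment D_5 = 8.57.
V_4 = D_5/(r−g) = 8.57/(0.126−0.033) = 92.1505
P₀ = V_4/(1+r)^4 = 92.1505/(1+0.126)^4 = 57.3250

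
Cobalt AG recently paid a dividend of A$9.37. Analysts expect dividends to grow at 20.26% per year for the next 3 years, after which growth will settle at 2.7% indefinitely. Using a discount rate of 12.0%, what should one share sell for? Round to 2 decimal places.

A$160.56

Two-stage DDM. Project D₁…D_3 at 0.2026, terminal growth 0.027, discount at r = 0.12.
D_1 = 11.2684
D_2 = 13.5513
D_3 = 16.2968
Terminal value at t=3: TV = D_4/(r−g) = 16.7368/(0.12−0.027) = 179.9661
P₀ = 11.2684/(1+0.12)^1 + 13.5513/(1+0.12)^2 + 16.2968/(1+0.12)^3 + 179.9661/(1+0.12)^3 = 160.5601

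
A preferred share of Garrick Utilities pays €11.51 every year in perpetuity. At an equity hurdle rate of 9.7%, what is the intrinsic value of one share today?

Zero-growth DDM (perpetuity): P₀ = D/r = 11.51 / 0.097 = 118.6598

€118.66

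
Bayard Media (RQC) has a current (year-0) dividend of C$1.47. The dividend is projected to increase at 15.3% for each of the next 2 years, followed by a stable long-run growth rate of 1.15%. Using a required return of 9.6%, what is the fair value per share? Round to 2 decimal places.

Two-stage DDM. Project D₁…D_2 at 0.153, terminal growth 0.0115, discount at r = 0.096.
D_1 = 1.6949
D_2 = 1.9542
Terminal value at t=2: TV = D_3/(r−g) = 1.9767/(0.096−0.0115) = 23.3930
P₀ = 1.6949/(1+0.096)^1 + 1.9542/(1+0.096)^2 + 23.3930/(1+0.096)^2 = 22.6477

C$22.65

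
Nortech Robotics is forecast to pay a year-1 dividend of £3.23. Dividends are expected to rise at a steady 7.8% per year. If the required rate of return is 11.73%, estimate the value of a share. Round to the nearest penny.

£82.19

Gordon growth model: P₀ = D₁/(r − g), with D₁ = 3.23 given directly.
P₀ = 3.2300 / (0.1173 − 0.078) = 3.2300 / 0.0393 = 82.1883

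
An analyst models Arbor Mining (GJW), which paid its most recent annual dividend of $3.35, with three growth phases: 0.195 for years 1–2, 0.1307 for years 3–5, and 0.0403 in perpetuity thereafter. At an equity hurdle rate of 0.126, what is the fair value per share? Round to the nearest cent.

$65.12

Three-stage DDM. Project D₁…D_5; terminal Gordon value at t=5 with g = 0.0403; discount at r = 0.126.
D_1 = 4.0033
D_2 = 4.7839
D_3 = 5.4091
D_4 = 6.1161
D_5 = 6.9155
TV_5 = 7.1942/(0.126−0.0403) = 83.9461
P₀ = Σ Dₜ/(1+r)ᵗ + TV_5/(1+r)^5 = 65.1203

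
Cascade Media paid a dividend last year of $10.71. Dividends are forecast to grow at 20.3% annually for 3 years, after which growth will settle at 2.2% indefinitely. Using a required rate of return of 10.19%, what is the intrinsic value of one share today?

$216.66

Two-stage DDM. Project D₁…D_3 at 0.203, terminal growth 0.022, discount at r = 0.1019.
D_1 = 12.8841
D_2 = 15.4996
D_3 = 18.6460
Terminal value at t=3: TV = D_4/(r−g) = 19.0562/(0.1019−0.022) = 238.5011
P₀ = 12.8841/(1+0.1019)^1 + 15.4996/(1+0.1019)^2 + 18.6460/(1+0.1019)^3 + 238.5011/(1+0.1019)^3 = 216.6589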